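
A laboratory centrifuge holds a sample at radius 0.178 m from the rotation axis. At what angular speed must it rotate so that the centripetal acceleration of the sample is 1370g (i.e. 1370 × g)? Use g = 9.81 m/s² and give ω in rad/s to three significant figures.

Centripetal acceleration a_c = ω²r. Setting ω²r = 1370g:
ω = √(1370g / r) = √(1370 × 9.81 / 0.178) = √75500 = 274.8 rad/s.

275 rad/s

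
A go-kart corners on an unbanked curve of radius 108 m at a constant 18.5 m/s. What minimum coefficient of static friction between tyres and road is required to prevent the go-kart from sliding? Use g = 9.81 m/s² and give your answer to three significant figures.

Friction provides the centripetal force: μ_s m g = m v²/r, so μ_s = v²/(g r) = (18.50)²/(9.81 × 108) = 342.2/1059 = 0.3230.

0.323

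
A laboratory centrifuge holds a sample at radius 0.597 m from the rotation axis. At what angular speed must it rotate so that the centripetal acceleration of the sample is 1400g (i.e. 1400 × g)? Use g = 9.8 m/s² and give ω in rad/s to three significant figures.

152 rad/s

Centripetal acceleration a_c = ω²r. Setting ω²r = 1400g:
ω = √(1400g / r) = √(1400 × 9.8 / 0.597) = √22980 = 151.6 rad/s.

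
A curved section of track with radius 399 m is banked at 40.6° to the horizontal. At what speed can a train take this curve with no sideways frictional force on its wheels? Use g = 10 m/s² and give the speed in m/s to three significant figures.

58.5 m/s

On a frictionless banked curve, N sinθ = mv²/r and N cosθ = mg, so tanθ = v²/(rg).
v = √(r g tanθ) = √(399 × 10.0 × tan 40.6°) = √(399 × 10.0 × 0.8571) = √3420 = 58.48 m/s.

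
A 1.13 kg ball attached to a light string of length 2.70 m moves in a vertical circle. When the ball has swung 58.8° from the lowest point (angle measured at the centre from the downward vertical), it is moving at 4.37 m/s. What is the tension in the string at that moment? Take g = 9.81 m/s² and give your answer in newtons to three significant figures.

Take the radial direction toward the centre of the circle as positive. The component of the weight along the string toward the centre is −mg cos φ (φ measured from the bottom), so Newton's second law along the string gives T − mg cos φ = m v²/r.
cos 58.8° = 0.5180, so T = m(v²/r + g cos φ) = 1.13 × ((4.37)²/2.70 + 9.81 × 0.5180) = 1.13 × (7.073 + (5.082)) = 1.13 × 12.15 = 13.73 N.

13.7 N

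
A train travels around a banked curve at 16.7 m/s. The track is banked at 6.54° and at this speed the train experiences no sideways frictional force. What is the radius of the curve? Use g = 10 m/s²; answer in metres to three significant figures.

243 m

Frictionless banking: tanθ = v²/(rg), so r = v²/(g tanθ).
r = (16.7)²/(10.0 × tan 6.54°) = 278.9/(10.0 × 0.1146) = 278.9/1.146 = 243.3 m.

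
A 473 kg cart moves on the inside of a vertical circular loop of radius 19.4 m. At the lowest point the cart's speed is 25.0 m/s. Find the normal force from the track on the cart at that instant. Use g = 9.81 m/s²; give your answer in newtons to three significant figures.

19900 N

At the lowest point, N points up (toward the centre) and the weight mg points down (away from the centre), so the net inward force is N − mg = mv²/r.
N = m(v²/r + g) = 473 × ((25.0)²/19.4 + 9.81) = 473 × (32.22 + 9.81) = 473 × 42.03 = 19880 N.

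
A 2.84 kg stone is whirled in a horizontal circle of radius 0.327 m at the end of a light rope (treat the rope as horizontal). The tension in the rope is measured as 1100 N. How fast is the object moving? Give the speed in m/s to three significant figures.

11.3 m/s

T = m v²/r ⇒ v = √(T r / m) = √(1100 × 0.327 / 2.84) = √126.7 = 11.25 m/s.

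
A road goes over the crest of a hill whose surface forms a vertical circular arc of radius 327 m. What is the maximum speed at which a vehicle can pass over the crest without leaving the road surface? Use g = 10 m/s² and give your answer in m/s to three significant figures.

At the crest the centre of the circle is below the vehicle, so the net downward (centripetal) force is mg − N = mv²/r.
The vehicle leaves the road when N → 0, giving v_max = √(g r) = √(10.0 × 327) = 57.18 m/s.

57.2 m/s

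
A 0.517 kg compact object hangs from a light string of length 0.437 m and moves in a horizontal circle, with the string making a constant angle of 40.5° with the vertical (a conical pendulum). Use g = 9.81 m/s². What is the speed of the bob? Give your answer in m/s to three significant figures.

1.54 m/s

The radius of the circle is r = L sinθ = 0.437 × sin 40.5° = 0.2838 m.
Horizontally T sinθ = mv²/r and vertically T cosθ = mg, so tanθ = v²/(rg).
v = √(r g tanθ) = √(0.2838 × 9.81 × 0.8541) = √2.378 = 1.542 m/s.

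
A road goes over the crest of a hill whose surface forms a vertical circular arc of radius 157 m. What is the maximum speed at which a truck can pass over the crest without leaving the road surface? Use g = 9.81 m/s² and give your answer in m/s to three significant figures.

39.2 m/s

At the crest the centre of the circle is below the truck, so the net downward (centripetal) force is mg − N = mv²/r.
The truck leaves the road when N → 0, giving v_max = √(g r) = √(9.81 × 157) = 39.24 m/s.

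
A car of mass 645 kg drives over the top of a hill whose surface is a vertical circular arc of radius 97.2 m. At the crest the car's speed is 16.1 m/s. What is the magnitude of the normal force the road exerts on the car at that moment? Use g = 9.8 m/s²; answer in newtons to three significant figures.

4600 N

At the crest the centripetal acceleration points downward (toward the centre of the arc), so mg − N = mv²/r.
N = m(g − v²/r) = 645 × (9.8 − (16.1)²/97.2) = 645 × (9.8 − 2.667) = 645 × 7.133 = 4601 N.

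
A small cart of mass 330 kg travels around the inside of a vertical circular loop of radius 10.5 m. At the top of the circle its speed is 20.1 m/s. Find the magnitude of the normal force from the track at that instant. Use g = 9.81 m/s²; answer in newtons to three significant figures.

9460 N

At the top, both N and the weight mg point inward (toward the centre), so N + mg = mv²/r.
N = m(v²/r − g) = 330 × ((20.1)²/10.5 − 9.81) = 330 × (38.48 − 9.81) = 330 × 28.67 = 9460 N.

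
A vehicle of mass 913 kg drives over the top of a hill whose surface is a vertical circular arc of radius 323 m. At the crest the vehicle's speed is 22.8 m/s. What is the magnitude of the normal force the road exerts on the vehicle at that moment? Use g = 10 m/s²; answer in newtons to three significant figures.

At the crest the centripetal acceleration points downward (toward the centre of the arc), so mg − N = mv²/r.
N = m(g − v²/r) = 913 × (10.0 − (22.8)²/323) = 913 × (10.0 − 1.609) = 913 × 8.391 = 7661 N.

7660 N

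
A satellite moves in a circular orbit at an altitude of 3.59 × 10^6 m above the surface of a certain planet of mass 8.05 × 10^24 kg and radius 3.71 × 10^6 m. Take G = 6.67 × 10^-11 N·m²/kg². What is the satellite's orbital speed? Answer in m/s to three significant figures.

Orbital radius r = R + h = 3.71 × 10^6 + 3.59 × 10^6 = 7.300 × 10^6 m.
Gravity supplies the centripetal force: G M m / r² = m v² / r, so v = √(GM/r).
v = √(6.67 × 10^-11 × 8.05 × 10^24 / 7.300 × 10^6) = √(7.355 × 10^7) = 8576 m/s.

8580 m/s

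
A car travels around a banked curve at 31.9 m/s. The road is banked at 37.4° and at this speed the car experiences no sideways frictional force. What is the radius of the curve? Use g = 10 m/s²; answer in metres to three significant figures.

133 m

Frictionless banking: tanθ = v²/(rg), so r = v²/(g tanθ).
r = (31.9)²/(10.0 × tan 37.4°) = 1018/(10.0 × 0.7646) = 1018/7.646 = 133.1 m.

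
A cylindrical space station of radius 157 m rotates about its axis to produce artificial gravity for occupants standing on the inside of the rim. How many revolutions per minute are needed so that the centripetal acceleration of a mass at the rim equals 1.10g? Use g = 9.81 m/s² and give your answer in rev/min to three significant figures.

Require ω²r = 1.10g, so ω = √(1.10 × 9.81/157) = 0.2622 rad/s.
In rev/min: ω × 60/(2π) = 0.2622 × 60/(2π) = 2.504 rev/min.

2.50 rev/min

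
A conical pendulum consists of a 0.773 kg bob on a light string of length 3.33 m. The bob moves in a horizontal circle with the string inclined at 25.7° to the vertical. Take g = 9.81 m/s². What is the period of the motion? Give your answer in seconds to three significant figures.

3.47 s

r = L sinθ = 1.444 m. From T sinθ = mω²r and T cosθ = mg: tanθ = ω²r/g, so ω² = g tanθ / r = g/(L cosθ).
ω = √(g/(L cosθ)) = √(9.81/(3.33 × 0.9011)) = √3.269 = 1.808 rad/s.
Period = 2π/ω = 3.475 s.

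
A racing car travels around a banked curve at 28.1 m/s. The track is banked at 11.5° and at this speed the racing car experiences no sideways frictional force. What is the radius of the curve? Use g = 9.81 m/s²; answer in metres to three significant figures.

396 m

Frictionless banking: tanθ = v²/(rg), so r = v²/(g tanθ).
r = (28.1)²/(9.81 × tan 11.5°) = 789.6/(9.81 × 0.2035) = 789.6/1.996 = 395.6 m.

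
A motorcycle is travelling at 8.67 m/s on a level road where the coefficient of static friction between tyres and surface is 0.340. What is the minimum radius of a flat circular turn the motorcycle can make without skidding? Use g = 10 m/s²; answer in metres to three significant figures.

At the limit, μ_s m g = m v²/r, so r_min = v²/(μ_s g) = (8.67)²/(0.340 × 10.0) = 75.17/3.400 = 22.11 m.

22.1 m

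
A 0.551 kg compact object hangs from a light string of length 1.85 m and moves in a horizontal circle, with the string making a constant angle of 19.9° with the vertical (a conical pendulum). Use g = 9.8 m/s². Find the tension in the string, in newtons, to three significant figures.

Vertically the bob has no acceleration, so T cosθ = mg.
T = mg/cosθ = 0.551 × 9.8 / cos 19.9° = 5.400/0.9403 = 5.743 N.

5.74 N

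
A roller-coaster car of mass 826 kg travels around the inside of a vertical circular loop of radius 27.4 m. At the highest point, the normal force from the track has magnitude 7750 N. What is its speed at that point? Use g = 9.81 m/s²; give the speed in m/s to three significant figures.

22.9 m/s

At the top, N + mg = mv²/r, so v = √(r(N/m + g)) = √(27.4 × (7750/826 + 9.81)) = √(27.4 × 19.19) = √525.9 = 22.93 m/s.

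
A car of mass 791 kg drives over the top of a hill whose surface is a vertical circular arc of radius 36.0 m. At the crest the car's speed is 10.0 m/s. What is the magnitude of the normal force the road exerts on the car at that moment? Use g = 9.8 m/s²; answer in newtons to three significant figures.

5550 N

At the crest the centripetal acceleration points downward (toward the centre of the arc), so mg − N = mv²/r.
N = m(g − v²/r) = 791 × (9.8 − (10.0)²/36.0) = 791 × (9.8 − 2.778) = 791 × 7.022 = 5555 N.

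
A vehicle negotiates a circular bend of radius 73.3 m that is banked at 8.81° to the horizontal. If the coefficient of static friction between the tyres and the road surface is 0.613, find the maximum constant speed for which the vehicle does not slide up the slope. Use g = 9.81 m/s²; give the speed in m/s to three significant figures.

At the maximum speed, friction acts down the slope at its limiting value f = μN. Radially (horizontal, toward centre): N sinθ + μN cosθ = mv²/r. Vertically: N cosθ − μN sinθ = mg.
Dividing: v² = r g (sinθ + μcosθ)/(cosθ − μsinθ).
sinθ + μcosθ = 0.1532 + 0.613×0.9882 = 0.7589; cosθ − μsinθ = 0.9882 − 0.613×0.1532 = 0.8943.
v² = 73.3 × 9.81 × 0.7589/0.8943 = 610.2 m²/s², so v = 24.70 m/s.

24.7 m/s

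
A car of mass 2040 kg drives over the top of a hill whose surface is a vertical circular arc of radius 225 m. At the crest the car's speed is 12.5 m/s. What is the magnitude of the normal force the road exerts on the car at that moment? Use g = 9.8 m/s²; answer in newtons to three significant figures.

At the crest the centripetal acceleration points downward (toward the centre of the arc), so mg − N = mv²/r.
N = m(g − v²/r) = 2040 × (9.8 − (12.5)²/225) = 2040 × (9.8 − 0.6944) = 2040 × 9.106 = 18580 N.

18600 N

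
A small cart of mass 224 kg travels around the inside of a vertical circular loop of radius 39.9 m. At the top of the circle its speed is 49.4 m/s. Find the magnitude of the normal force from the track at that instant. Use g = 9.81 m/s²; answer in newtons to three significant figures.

At the top, both N and the weight mg point inward (toward the centre), so N + mg = mv²/r.
N = m(v²/r − g) = 224 × ((49.4)²/39.9 − 9.81) = 224 × (61.16 − 9.81) = 224 × 51.35 = 11500 N.

11500 N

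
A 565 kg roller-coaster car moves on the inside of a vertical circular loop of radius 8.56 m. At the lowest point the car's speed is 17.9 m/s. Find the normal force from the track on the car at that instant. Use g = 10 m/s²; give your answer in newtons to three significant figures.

26800 N

At the lowest point, N points up (toward the centre) and the weight mg points down (away from the centre), so the net inward force is N − mg = mv²/r.
N = m(v²/r + g) = 565 × ((17.9)²/8.56 + 10.0) = 565 × (37.43 + 10.0) = 565 × 47.43 = 26800 N.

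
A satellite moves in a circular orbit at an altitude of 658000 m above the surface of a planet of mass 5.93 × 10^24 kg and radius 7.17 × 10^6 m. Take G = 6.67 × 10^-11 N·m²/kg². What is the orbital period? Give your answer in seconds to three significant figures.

6920 s

r = R + h = 7.17 × 10^6 + 658000 = 7.828 × 10^6 m. Gravity provides the centripetal force: G M m / r² = m v² / r ⇒ v = √(GM/r) = 7108 m/s.
T = 2πr/v = 2π × 7.828 × 10^6 / 7108 = 6919 s.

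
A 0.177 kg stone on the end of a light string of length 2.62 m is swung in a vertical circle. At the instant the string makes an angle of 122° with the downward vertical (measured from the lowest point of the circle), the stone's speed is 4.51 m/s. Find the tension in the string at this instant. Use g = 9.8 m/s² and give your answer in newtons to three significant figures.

Take the radial direction toward the centre of the circle as positive. The component of the weight along the string toward the centre is −mg cos φ (φ measured from the bottom), so Newton's second law along the string gives T − mg cos φ = m v²/r.
cos 122° = -0.5299, so T = m(v²/r + g cos φ) = 0.177 × ((4.51)²/2.62 + 9.8 × -0.5299) = 0.177 × (7.763 + (-5.193)) = 0.177 × 2.570 = 0.4549 N.

0.455 N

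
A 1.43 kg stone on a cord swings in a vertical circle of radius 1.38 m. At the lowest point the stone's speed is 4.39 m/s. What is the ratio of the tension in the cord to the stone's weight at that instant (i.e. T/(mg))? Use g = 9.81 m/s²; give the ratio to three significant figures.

2.42

At the bottom, T − mg = mv²/r, so T = m(v²/r + g) and T/(mg) = v²/(rg) + 1 = (4.39)²/(1.38 × 9.81) + 1 = 1.424 + 1 = 2.424.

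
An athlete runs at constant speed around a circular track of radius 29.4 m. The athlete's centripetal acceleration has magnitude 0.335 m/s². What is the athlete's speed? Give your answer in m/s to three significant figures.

a_c = v²/r ⇒ v = √(a_c · r) = √(0.335 × 29.4) = √9.849 = 3.138 m/s.

3.14 m/s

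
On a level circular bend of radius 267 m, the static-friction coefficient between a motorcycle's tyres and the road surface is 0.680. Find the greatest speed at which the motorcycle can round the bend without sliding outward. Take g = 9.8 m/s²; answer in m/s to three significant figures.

42.2 m/s

Friction provides the centripetal force on a flat curve. At maximum speed it is at its limiting value: μ_s m g = m v²/r.
Mass cancels: v_max = √(μ_s g r) = √(0.680 × 9.8 × 267) = √1779 = 42.18 m/s.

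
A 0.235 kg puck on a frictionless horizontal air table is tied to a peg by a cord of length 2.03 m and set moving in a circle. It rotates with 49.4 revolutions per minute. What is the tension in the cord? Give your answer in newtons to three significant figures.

12.8 N

ω = 49.4 rev/min × 2π/60 = 5.173 rad/s, so v = ωr = 5.173 × 2.03 = 10.50 m/s.
The tension is the only horizontal force, so it supplies the full centripetal force: T = m v²/r = 0.235 × (10.50)²/2.03 = 0.235 × 110.3/2.03 = 12.77 N.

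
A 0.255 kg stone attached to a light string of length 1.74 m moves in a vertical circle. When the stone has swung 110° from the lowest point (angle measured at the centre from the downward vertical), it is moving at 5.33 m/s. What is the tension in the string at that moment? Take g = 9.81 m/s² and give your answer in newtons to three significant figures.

Take the radial direction toward the centre of the circle as positive. The component of the weight along the string toward the centre is −mg cos φ (φ measured from the bottom), so Newton's second law along the string gives T − mg cos φ = m v²/r.
cos 110° = -0.3420, so T = m(v²/r + g cos φ) = 0.255 × ((5.33)²/1.74 + 9.81 × -0.3420) = 0.255 × (16.33 + (-3.355)) = 0.255 × 12.97 = 3.308 N.

3.31 N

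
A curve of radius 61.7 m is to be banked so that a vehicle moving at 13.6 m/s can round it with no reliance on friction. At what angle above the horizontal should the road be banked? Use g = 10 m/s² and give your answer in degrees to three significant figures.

16.7°

With no friction, the horizontal component of the normal force provides the centripetal force: N sinθ = mv²/r, while N cosθ = mg vertically.
Dividing: tanθ = v²/(r g) = (13.6)²/(61.7 × 10.0) = 185.0/617.0 = 0.2998.
θ = arctan(0.2998) = 16.69°.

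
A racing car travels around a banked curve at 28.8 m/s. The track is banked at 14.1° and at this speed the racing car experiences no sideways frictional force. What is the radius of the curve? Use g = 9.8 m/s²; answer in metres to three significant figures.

Frictionless banking: tanθ = v²/(rg), so r = v²/(g tanθ).
r = (28.8)²/(9.8 × tan 14.1°) = 829.4/(9.8 × 0.2512) = 829.4/2.462 = 337.0 m.

337 m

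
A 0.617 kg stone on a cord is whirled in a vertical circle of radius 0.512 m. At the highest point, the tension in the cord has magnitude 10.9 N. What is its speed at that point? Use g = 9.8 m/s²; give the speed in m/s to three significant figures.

At the top, T + mg = mv²/r, so v = √(r(T/m + g)) = √(0.512 × (10.9/0.617 + 9.8)) = √(0.512 × 27.47) = √14.06 = 3.750 m/s.

3.75 m/s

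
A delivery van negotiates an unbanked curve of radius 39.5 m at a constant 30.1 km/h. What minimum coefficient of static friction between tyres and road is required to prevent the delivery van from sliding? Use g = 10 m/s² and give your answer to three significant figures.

v = 30.1/3.6 = 8.361 m/s.
Friction provides the centripetal force: μ_s m g = m v²/r, so μ_s = v²/(g r) = (8.361)²/(10.0 × 39.5) = 69.91/395.0 = 0.1770.

0.177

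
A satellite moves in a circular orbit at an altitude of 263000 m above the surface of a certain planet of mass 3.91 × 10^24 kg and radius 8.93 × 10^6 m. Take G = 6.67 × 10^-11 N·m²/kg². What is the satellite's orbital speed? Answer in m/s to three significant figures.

5330 m/s

Orbital radius r = R + h = 8.93 × 10^6 + 263000 = 9.193 × 10^6 m.
Gravity supplies the centripetal force: G M m / r² = m v² / r, so v = √(GM/r).
v = √(6.67 × 10^-11 × 3.91 × 10^24 / 9.193 × 10^6) = √(2.837 × 10^7) = 5326 m/s.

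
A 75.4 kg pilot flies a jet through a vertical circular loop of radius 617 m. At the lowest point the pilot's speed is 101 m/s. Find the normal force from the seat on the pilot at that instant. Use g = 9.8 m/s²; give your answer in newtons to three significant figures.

1990 N

At the lowest point, N points up (toward the centre) and the weight mg points down (away from the centre), so the net inward force is N − mg = mv²/r.
N = m(v²/r + g) = 75.4 × ((101)²/617 + 9.8) = 75.4 × (16.53 + 9.8) = 75.4 × 26.33 = 1986 N.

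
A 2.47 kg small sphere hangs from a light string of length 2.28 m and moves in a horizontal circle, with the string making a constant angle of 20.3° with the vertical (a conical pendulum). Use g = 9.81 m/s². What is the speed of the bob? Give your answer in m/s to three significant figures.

The radius of the circle is r = L sinθ = 2.28 × sin 20.3° = 0.7910 m.
Horizontally T sinθ = mv²/r and vertically T cosθ = mg, so tanθ = v²/(rg).
v = √(r g tanθ) = √(0.7910 × 9.81 × 0.3699) = √2.870 = 1.694 m/s.

1.69 m/s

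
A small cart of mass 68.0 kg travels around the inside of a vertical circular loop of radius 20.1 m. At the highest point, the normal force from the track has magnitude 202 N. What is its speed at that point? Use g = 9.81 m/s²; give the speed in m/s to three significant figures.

At the top, N + mg = mv²/r, so v = √(r(N/m + g)) = √(20.1 × (202/68.0 + 9.81)) = √(20.1 × 12.78) = √256.9 = 16.03 m/s.

16.0 m/s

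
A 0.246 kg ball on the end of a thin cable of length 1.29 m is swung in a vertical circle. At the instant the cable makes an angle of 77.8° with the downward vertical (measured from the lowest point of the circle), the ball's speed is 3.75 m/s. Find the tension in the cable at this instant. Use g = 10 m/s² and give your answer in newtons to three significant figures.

Take the radial direction toward the centre of the circle as positive. The component of the weight along the string toward the centre is −mg cos φ (φ measured from the bottom), so Newton's second law along the string gives T − mg cos φ = m v²/r.
cos 77.8° = 0.2113, so T = m(v²/r + g cos φ) = 0.246 × ((3.75)²/1.29 + 10.0 × 0.2113) = 0.246 × (10.90 + (2.113)) = 0.246 × 13.01 = 3.202 N.

3.20 N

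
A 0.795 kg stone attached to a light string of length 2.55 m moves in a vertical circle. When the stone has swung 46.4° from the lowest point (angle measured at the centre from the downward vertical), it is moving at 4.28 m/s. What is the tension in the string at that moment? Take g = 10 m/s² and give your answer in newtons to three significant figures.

11.2 N

Take the radial direction toward the centre of the circle as positive. The component of the weight along the string toward the centre is −mg cos φ (φ measured from the bottom), so Newton's second law along the string gives T − mg cos φ = m v²/r.
cos 46.4° = 0.6896, so T = m(v²/r + g cos φ) = 0.795 × ((4.28)²/2.55 + 10.0 × 0.6896) = 0.795 × (7.184 + (6.896)) = 0.795 × 14.08 = 11.19 N.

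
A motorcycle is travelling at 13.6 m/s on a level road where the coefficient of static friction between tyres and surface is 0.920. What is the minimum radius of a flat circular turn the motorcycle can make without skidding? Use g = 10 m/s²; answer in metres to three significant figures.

20.1 m

At the limit, μ_s m g = m v²/r, so r_min = v²/(μ_s g) = (13.6)²/(0.920 × 10.0) = 185.0/9.200 = 20.10 m.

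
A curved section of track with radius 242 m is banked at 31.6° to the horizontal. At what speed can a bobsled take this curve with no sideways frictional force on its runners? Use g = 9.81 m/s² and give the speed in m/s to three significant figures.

On a frictionless banked curve, N sinθ = mv²/r and N cosθ = mg, so tanθ = v²/(rg).
v = √(r g tanθ) = √(242 × 9.81 × tan 31.6°) = √(242 × 9.81 × 0.6152) = √1461 = 38.22 m/s.

38.2 m/s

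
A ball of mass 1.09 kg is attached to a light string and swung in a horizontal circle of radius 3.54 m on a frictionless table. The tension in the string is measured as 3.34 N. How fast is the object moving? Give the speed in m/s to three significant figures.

3.29 m/s

T = m v²/r ⇒ v = √(T r / m) = √(3.34 × 3.54 / 1.09) = √10.85 = 3.294 m/s.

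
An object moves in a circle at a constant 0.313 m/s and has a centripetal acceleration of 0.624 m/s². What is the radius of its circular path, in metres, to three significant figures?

0.157 m

a_c = v²/r ⇒ r = v²/a_c = (0.313)²/0.624 = 0.09797/0.624 = 0.1570 m.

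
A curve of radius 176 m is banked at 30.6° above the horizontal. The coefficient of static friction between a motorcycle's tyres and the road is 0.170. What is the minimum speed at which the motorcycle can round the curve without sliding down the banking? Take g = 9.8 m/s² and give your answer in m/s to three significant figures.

At the minimum speed, friction acts up the slope at its limiting value f = μN. Radially (horizontal, toward centre): N sinθ − μN cosθ = mv²/r. Vertically: N cosθ + μN sinθ = mg.
Dividing: v² = r g (sinθ − μcosθ)/(cosθ + μsinθ).
sinθ − μcosθ = 0.5090 − 0.170×0.8607 = 0.3627; cosθ + μsinθ = 0.8607 + 0.170×0.5090 = 0.9473.
v² = 176 × 9.8 × 0.3627/0.9473 = 660.4 m²/s², so v = 25.70 m/s.

25.7 m/s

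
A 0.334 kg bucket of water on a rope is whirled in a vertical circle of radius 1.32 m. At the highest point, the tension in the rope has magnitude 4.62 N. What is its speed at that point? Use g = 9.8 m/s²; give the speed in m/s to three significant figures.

At the top, T + mg = mv²/r, so v = √(r(T/m + g)) = √(1.32 × (4.62/0.334 + 9.8)) = √(1.32 × 23.63) = √31.19 = 5.585 m/s.

5.59 m/s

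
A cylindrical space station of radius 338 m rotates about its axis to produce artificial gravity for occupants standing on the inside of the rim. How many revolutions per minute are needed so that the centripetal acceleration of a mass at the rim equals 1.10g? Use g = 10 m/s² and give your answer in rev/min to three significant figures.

Require ω²r = 1.10g, so ω = √(1.10 × 10.0/338) = 0.1804 rad/s.
In rev/min: ω × 60/(2π) = 0.1804 × 60/(2π) = 1.723 rev/min.

1.72 rev/min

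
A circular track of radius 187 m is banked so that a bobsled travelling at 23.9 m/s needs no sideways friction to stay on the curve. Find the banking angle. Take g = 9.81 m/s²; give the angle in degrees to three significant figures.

17.3°

With no friction, the horizontal component of the normal force provides the centripetal force: N sinθ = mv²/r, while N cosθ = mg vertically.
Dividing: tanθ = v²/(r g) = (23.9)²/(187 × 9.81) = 571.2/1834 = 0.3114.
θ = arctan(0.3114) = 17.30°.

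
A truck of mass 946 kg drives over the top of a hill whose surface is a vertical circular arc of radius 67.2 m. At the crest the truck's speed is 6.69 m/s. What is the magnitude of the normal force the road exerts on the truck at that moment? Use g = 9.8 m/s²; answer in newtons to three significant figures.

8640 N

At the crest the centripetal acceleration points downward (toward the centre of the arc), so mg − N = mv²/r.
N = m(g − v²/r) = 946 × (9.8 − (6.69)²/67.2) = 946 × (9.8 − 0.6660) = 946 × 9.134 = 8641 N.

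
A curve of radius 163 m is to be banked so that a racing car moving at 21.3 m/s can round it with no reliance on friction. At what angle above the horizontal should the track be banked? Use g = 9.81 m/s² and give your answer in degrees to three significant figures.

15.8°

With no friction, the horizontal component of the normal force provides the centripetal force: N sinθ = mv²/r, while N cosθ = mg vertically.
Dividing: tanθ = v²/(r g) = (21.3)²/(163 × 9.81) = 453.7/1599 = 0.2837.
θ = arctan(0.2837) = 15.84°.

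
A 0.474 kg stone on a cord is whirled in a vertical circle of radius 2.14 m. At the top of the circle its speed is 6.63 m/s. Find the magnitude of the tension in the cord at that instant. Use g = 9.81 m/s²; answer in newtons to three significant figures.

At the top, both T and the weight mg point inward (toward the centre), so T + mg = mv²/r.
T = m(v²/r − g) = 0.474 × ((6.63)²/2.14 − 9.81) = 0.474 × (20.54 − 9.81) = 0.474 × 10.73 = 5.086 N.

5.09 N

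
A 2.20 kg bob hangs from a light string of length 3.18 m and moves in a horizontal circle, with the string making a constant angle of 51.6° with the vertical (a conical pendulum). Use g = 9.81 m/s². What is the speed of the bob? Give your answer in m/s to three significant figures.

5.55 m/s

The radius of the circle is r = L sinθ = 3.18 × sin 51.6° = 2.492 m.
Horizontally T sinθ = mv²/r and vertically T cosθ = mg, so tanθ = v²/(rg).
v = √(r g tanθ) = √(2.492 × 9.81 × 1.262) = √30.85 = 5.554 m/s.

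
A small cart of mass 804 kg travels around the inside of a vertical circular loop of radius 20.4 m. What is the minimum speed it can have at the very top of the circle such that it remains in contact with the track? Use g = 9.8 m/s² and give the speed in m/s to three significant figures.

14.1 m/s

At the top, both weight mg and N point toward the centre: N + mg = mv²/r.
At minimum speed N → 0, so mg = mv_min²/r ⇒ v_min = √(g r) = √(9.8 × 20.4) = 14.14 m/s.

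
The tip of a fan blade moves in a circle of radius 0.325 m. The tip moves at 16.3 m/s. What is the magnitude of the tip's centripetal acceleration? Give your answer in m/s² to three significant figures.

a_c = v²/r = (16.30)²/0.325 = 265.7/0.325 = 817.5 m/s².

818 m/s²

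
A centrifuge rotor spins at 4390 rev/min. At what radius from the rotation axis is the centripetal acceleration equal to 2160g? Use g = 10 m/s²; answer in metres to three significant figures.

ω = 4390 rev/min × 2π/60 = 459.7 rad/s.
a_c = ω²r = 2160g ⇒ r = 2160 × 10.0 / (459.7)² = 21600/211300 = 0.1022 m.

0.102 m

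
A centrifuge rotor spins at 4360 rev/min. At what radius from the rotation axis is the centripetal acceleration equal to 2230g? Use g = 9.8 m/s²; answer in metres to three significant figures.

ω = 4360 rev/min × 2π/60 = 456.6 rad/s.
a_c = ω²r = 2230g ⇒ r = 2230 × 9.8 / (456.6)² = 21850/208500 = 0.1048 m.

0.105 m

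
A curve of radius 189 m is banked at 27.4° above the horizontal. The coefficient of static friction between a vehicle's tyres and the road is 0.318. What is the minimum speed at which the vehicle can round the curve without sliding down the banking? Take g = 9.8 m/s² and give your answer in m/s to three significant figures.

At the minimum speed, friction acts up the slope at its limiting value f = μN. Radially (horizontal, toward centre): N sinθ − μN cosθ = mv²/r. Vertically: N cosθ + μN sinθ = mg.
Dividing: v² = r g (sinθ − μcosθ)/(cosθ + μsinθ).
sinθ − μcosθ = 0.4602 − 0.318×0.8878 = 0.1779; cosθ + μsinθ = 0.8878 + 0.318×0.4602 = 1.034.
v² = 189 × 9.8 × 0.1779/1.034 = 318.6 m²/s², so v = 17.85 m/s.

17.8 m/s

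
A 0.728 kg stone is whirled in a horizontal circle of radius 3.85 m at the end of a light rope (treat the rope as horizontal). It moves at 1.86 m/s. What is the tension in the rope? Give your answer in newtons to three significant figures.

0.654 N

The tension is the only horizontal force, so it supplies the full centripetal force: T = m v²/r = 0.728 × (1.860)²/3.85 = 0.728 × 3.460/3.85 = 0.6542 N.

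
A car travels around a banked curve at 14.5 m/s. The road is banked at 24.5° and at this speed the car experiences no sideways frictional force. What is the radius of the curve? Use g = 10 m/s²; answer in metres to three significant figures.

46.1 m

Frictionless banking: tanθ = v²/(rg), so r = v²/(g tanθ).
r = (14.5)²/(10.0 × tan 24.5°) = 210.2/(10.0 × 0.4557) = 210.2/4.557 = 46.14 m.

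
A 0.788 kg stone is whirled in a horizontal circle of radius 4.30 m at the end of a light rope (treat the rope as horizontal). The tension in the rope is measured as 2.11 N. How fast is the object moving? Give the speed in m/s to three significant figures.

T = m v²/r ⇒ v = √(T r / m) = √(2.11 × 4.30 / 0.788) = √11.51 = 3.393 m/s.

3.39 m/s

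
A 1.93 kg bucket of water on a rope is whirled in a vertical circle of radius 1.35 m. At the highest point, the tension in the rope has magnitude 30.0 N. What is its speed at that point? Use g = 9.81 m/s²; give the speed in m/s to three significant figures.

5.85 m/s

At the top, T + mg = mv²/r, so v = √(r(T/m + g)) = √(1.35 × (30.0/1.93 + 9.81)) = √(1.35 × 25.35) = √34.23 = 5.850 m/s.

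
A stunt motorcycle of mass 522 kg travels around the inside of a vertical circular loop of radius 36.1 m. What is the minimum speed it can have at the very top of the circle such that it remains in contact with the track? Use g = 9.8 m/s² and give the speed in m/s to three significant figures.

At the highest point the centre is directly below, so both the weight and N act inward: N + mg = mv²/r.
At minimum speed N → 0, so mg = mv_min²/r ⇒ v_min = √(g r) = √(9.8 × 36.1) = 18.81 m/s.

18.8 m/s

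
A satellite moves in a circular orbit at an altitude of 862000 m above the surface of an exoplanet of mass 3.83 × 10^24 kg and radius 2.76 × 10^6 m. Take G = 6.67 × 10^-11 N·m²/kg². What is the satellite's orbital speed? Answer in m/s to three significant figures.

8400 m/s

Orbital radius r = R + h = 2.76 × 10^6 + 862000 = 3.622 × 10^6 m.
Gravity supplies the centripetal force: G M m / r² = m v² / r, so v = √(GM/r).
v = √(6.67 × 10^-11 × 3.83 × 10^24 / 3.622 × 10^6) = √(7.053 × 10^7) = 8398 m/s.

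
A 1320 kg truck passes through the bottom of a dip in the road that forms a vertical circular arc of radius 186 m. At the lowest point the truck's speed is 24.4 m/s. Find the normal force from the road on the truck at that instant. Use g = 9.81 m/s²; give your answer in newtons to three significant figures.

17200 N

At the lowest point, N points up (toward the centre) and the weight mg points down (away from the centre), so the net inward force is N − mg = mv²/r.
N = m(v²/r + g) = 1320 × ((24.4)²/186 + 9.81) = 1320 × (3.201 + 9.81) = 1320 × 13.01 = 17170 N.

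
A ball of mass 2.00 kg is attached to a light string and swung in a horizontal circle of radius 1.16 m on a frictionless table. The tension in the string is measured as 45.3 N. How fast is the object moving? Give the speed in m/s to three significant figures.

5.13 m/s

T = m v²/r ⇒ v = √(T r / m) = √(45.3 × 1.16 / 2.00) = √26.27 = 5.126 m/s.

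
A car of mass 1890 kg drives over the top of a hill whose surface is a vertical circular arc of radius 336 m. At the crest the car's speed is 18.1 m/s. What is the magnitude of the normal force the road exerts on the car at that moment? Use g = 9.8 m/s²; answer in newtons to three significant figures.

At the crest the centripetal acceleration points downward (toward the centre of the arc), so mg − N = mv²/r.
N = m(g − v²/r) = 1890 × (9.8 − (18.1)²/336) = 1890 × (9.8 − 0.9750) = 1890 × 8.825 = 16680 N.

16700 N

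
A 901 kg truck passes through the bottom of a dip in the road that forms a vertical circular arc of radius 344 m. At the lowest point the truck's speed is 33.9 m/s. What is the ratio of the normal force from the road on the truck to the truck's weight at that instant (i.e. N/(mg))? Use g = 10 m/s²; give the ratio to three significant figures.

1.33

At the bottom, N − mg = mv²/r, so N = m(v²/r + g) and N/(mg) = v²/(rg) + 1 = (33.9)²/(344 × 10.0) + 1 = 0.3341 + 1 = 1.334.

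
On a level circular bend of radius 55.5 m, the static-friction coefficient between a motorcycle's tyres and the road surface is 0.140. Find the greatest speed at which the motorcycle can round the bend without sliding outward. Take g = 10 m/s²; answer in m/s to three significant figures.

The only inward force on a level bend is static friction, so at the limit f_s = μ_s N = μ_s m g = m v²/r.
Mass cancels: v_max = √(μ_s g r) = √(0.140 × 10.0 × 55.5) = √77.70 = 8.815 m/s.

8.81 m/s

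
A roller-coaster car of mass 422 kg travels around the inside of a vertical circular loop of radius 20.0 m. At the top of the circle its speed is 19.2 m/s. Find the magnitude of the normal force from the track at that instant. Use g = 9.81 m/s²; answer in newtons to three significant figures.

3640 N

At the top, both N and the weight mg point inward (toward the centre), so N + mg = mv²/r.
N = m(v²/r − g) = 422 × ((19.2)²/20.0 − 9.81) = 422 × (18.43 − 9.81) = 422 × 8.622 = 3638 N.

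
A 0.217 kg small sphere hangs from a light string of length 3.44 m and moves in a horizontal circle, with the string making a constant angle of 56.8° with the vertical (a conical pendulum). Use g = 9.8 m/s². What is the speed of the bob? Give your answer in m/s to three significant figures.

The radius of the circle is r = L sinθ = 3.44 × sin 56.8° = 2.878 m.
Horizontally T sinθ = mv²/r and vertically T cosθ = mg, so tanθ = v²/(rg).
v = √(r g tanθ) = √(2.878 × 9.8 × 1.528) = √43.11 = 6.566 m/s.

6.57 m/s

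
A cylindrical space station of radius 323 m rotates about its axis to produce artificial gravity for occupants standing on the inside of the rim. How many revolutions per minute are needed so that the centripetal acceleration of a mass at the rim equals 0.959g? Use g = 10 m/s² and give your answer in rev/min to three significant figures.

Require ω²r = 0.959g, so ω = √(0.959 × 10.0/323) = 0.1723 rad/s.
In rev/min: ω × 60/(2π) = 0.1723 × 60/(2π) = 1.645 rev/min.

1.65 rev/min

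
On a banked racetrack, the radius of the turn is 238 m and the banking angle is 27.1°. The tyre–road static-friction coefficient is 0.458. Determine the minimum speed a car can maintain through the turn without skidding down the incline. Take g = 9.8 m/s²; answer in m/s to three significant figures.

10.1 m/s

At the minimum speed, friction acts up the slope at its limiting value f = μN. Radially (horizontal, toward centre): N sinθ − μN cosθ = mv²/r. Vertically: N cosθ + μN sinθ = mg.
Dividing: v² = r g (sinθ − μcosθ)/(cosθ + μsinθ).
sinθ − μcosθ = 0.4555 − 0.458×0.8902 = 0.04783; cosθ + μsinθ = 0.8902 + 0.458×0.4555 = 1.099.
v² = 238 × 9.8 × 0.04783/1.099 = 101.5 m²/s², so v = 10.08 m/s.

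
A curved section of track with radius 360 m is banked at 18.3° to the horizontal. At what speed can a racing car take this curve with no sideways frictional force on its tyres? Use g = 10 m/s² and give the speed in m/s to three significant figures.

On a frictionless banked curve, N sinθ = mv²/r and N cosθ = mg, so tanθ = v²/(rg).
v = √(r g tanθ) = √(360 × 10.0 × tan 18.3°) = √(360 × 10.0 × 0.3307) = √1191 = 34.50 m/s.

34.5 m/s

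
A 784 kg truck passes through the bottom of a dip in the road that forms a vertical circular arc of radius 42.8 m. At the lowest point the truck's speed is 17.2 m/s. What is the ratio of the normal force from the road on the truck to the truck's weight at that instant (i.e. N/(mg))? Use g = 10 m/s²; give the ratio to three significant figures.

1.69

At the bottom, N − mg = mv²/r, so N = m(v²/r + g) and N/(mg) = v²/(rg) + 1 = (17.2)²/(42.8 × 10.0) + 1 = 0.6912 + 1 = 1.691.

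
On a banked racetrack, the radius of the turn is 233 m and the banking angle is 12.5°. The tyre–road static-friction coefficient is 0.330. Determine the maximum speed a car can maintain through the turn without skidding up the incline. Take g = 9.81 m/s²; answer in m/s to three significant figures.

36.9 m/s

At the maximum speed, friction acts down the slope at its limiting value f = μN. Radially (horizontal, toward centre): N sinθ + μN cosθ = mv²/r. Vertically: N cosθ − μN sinθ = mg.
Dividing: v² = r g (sinθ + μcosθ)/(cosθ − μsinθ).
sinθ + μcosθ = 0.2164 + 0.330×0.9763 = 0.5386; cosθ − μsinθ = 0.9763 − 0.330×0.2164 = 0.9049.
v² = 233 × 9.81 × 0.5386/0.9049 = 1361 m²/s², so v = 36.89 m/s.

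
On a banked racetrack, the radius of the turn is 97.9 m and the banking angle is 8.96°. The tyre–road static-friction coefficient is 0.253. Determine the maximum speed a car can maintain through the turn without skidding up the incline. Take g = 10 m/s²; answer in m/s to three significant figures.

At the maximum speed, friction acts down the slope at its limiting value f = μN. Radially (horizontal, toward centre): N sinθ + μN cosθ = mv²/r. Vertically: N cosθ − μN sinθ = mg.
Dividing: v² = r g (sinθ + μcosθ)/(cosθ − μsinθ).
sinθ + μcosθ = 0.1557 + 0.253×0.9878 = 0.4057; cosθ − μsinθ = 0.9878 − 0.253×0.1557 = 0.9484.
v² = 97.9 × 10.0 × 0.4057/0.9484 = 418.7 m²/s², so v = 20.46 m/s.

20.5 m/s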